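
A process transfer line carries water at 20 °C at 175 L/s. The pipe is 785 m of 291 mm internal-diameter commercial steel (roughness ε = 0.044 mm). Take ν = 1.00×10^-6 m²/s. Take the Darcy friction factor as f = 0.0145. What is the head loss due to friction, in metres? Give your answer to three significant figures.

V = 4Q/(πD²) = 4·0.175/(π·0.291²) = 2.631 m/s
h_f = f(L/D)V²/(2g) = 0.01450·(785/0.291)·2.631²/(2·9.81) = 13.80 m

h_f ≈ 13.8 m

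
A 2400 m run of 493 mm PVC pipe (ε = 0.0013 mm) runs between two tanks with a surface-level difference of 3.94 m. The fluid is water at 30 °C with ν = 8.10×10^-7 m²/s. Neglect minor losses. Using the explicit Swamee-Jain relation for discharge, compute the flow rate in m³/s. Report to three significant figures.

Q ≈ 0.215 m³/s

Swamee-Jain (Type II): Q = -0.965·√(gD⁵h_f/L)·ln[ε/(3.7D) + √(3.17ν²L/(gD³h_f))]
√(gD⁵h_f/L) = √(9.81·0.493⁵·3.94/2400) = 0.02166
ε/(3.7D) = 7.13×10^-7; √(3.17ν²L/(gD³h_f)) = 3.28×10^-5
Q = -0.965·0.02166·ln(3.354×10^-5) = 0.2153 m³/s
Check: V = 1.13 m/s, Re = 6.87×10^5, f = 0.01243, h_f = 3.92 m ≈ 3.94 m ✓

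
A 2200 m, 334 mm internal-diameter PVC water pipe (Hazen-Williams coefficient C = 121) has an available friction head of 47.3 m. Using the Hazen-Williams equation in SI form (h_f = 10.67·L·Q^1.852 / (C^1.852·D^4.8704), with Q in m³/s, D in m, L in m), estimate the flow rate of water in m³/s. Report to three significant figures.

Rearranging: Q = [h_f·C^1.852·D^4.8704 / (10.67·L)]^(1/1.852)
Q = [47.3·121^1.852·0.334^4.8704 / (10.67·2200)]^0.540 = 0.2370 m³/s

Q ≈ 0.237 m³/s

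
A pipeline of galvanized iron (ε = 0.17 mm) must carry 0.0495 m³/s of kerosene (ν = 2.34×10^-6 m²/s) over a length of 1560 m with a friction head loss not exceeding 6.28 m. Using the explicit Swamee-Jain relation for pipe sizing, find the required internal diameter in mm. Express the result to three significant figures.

Swamee-Jain (Type III): D = 0.66·[ε^1.25·(LQ²/(gh_f))^4.75 + ν·Q^9.4·(L/(gh_f))^5.2]^0.04
LQ²/(gh_f) = 0.06204; L/(gh_f) = 25.32
Term 1 = ε^1.25·(…)^4.75 = 3.58×10^-11; Term 2 = ν·Q^9.4·(…)^5.2 = 2.49×10^-11
D = 0.66·(3.58×10^-11 + 2.49×10^-11)^0.04 = 0.2576 m = 258 mm
Check: V = 0.950 m/s, Re = 1.05×10^5, f = 0.02097, h_f = 5.84 m ≈ 6.28 m ✓

D ≈ 258 mm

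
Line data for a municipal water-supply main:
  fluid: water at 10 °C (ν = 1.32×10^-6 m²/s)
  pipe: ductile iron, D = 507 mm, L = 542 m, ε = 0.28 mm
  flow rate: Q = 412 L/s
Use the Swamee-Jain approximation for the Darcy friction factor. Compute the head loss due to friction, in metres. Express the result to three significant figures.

h_f ≈ 4.03 m

V = 4Q/(πD²) = 4·0.412/(π·0.507²) = 2.041 m/s
Re = VD/ν = 2.041·0.507/1.32×10^-6 = 7.84×10^5 → turbulent
ε/D = 0.28/507 = 5.52×10^-4
Swamee-Jain: f = 0.01778
h_f = f(L/D)V²/(2g) = 0.01778·(542/0.507)·2.041²/(2·9.81) = 4.034 m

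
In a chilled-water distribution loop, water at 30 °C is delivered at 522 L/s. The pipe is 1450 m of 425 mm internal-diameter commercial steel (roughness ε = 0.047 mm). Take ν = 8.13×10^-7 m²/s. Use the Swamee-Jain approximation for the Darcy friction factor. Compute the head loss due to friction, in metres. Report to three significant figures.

V = 4Q/(πD²) = 4·0.522/(π·0.425²) = 3.680 m/s
Re = VD/ν = 3.680·0.425/8.13×10^-7 = 1.92×10^6 → turbulent
ε/D = 0.047/425 = 1.11×10^-4
Swamee-Jain: f = 0.01309
h_f = f(L/D)V²/(2g) = 0.01309·(1450/0.425)·3.680²/(2·9.81) = 30.81 m

h_f ≈ 30.8 m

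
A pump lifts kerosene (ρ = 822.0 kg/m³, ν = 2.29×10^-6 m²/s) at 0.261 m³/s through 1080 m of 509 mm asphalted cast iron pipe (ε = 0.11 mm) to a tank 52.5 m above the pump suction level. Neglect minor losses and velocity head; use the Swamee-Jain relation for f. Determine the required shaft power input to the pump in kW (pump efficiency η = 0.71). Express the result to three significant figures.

V = 4Q/(πD²) = 1.283 m/s; Re = 2.85×10^5; ε/D = 2.16×10^-4; f = 0.01653
h_f = f(L/D)V²/2g = 2.941 m
Total head H = z + h_f = 52.5 + 2.941 = 55.44 m
P_hyd = ρgQH = 822.0·9.81·0.261·55.44 = 116.7 kW
P_shaft = P_hyd/η = 116.7/0.71 = 164.3 kW

P_shaft ≈ 164 kW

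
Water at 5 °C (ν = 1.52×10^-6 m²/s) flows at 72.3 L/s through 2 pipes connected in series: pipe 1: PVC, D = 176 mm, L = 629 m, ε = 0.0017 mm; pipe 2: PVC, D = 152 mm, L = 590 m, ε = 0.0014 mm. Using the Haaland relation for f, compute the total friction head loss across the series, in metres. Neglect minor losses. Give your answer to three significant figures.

Pipe 1: V = 2.972 m/s, Re = 3.44×10^5, ε/D = 9.66×10^-6, f = 0.01407, h_1 = f(L/D)V²/2g = 22.63 m
Pipe 2: V = 3.984 m/s, Re = 3.98×10^5, ε/D = 9.21×10^-6, f = 0.01370, h_2 = f(L/D)V²/2g = 43.02 m
Series → Q common, losses add: H = Σh = 65.65 m

H ≈ 65.7 m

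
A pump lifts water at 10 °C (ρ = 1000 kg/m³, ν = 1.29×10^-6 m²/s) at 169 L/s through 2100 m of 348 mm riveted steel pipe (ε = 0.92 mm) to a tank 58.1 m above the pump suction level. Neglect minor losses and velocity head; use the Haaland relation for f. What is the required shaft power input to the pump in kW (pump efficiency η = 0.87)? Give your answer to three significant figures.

V = 4Q/(πD²) = 1.777 m/s; Re = 4.79×10^5; ε/D = 0.00264; f = 0.02559
h_f = f(L/D)V²/2g = 24.85 m
Total head H = z + h_f = 58.1 + 24.85 = 82.95 m
P_hyd = ρgQH = 1000·9.81·0.169·82.95 = 137.5 kW
P_shaft = P_hyd/η = 137.5/0.87 = 158.1 kW

P_shaft ≈ 158 kW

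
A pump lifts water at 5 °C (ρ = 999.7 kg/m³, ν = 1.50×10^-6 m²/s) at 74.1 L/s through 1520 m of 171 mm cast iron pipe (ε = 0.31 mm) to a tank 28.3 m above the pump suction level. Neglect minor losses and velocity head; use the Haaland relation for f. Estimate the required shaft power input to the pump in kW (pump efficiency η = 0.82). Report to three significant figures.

P_shaft ≈ 123 kW

V = 4Q/(πD²) = 3.227 m/s; Re = 3.68×10^5; ε/D = 0.00181; f = 0.02333
h_f = f(L/D)V²/2g = 110.0 m
Total head H = z + h_f = 28.3 + 110.0 = 138.3 m
P_hyd = ρgQH = 999.7·9.81·0.0741·138.3 = 100.5 kW
P_shaft = P_hyd/η = 100.5/0.82 = 122.6 kW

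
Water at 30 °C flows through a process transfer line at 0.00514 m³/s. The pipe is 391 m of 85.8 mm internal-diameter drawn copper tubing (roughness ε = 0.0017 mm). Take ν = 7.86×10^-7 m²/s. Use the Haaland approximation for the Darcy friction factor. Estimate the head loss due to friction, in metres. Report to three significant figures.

V = 4Q/(πD²) = 4·0.00514/(π·0.0858²) = 0.8890 m/s
Re = VD/ν = 0.8890·0.0858/7.86×10^-7 = 9.70×10^4 → turbulent
ε/D = 0.0017/85.8 = 1.98×10^-5
Haaland: f = 0.01801
h_f = f(L/D)V²/(2g) = 0.01801·(391/0.0858)·0.8890²/(2·9.81) = 3.306 m

h_f ≈ 3.31 m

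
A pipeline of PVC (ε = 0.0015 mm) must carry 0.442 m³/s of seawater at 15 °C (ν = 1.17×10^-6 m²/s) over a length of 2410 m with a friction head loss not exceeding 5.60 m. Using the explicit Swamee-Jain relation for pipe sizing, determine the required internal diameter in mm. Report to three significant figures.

Swamee-Jain (Type III): D = 0.66·[ε^1.25·(LQ²/(gh_f))^4.75 + ν·Q^9.4·(L/(gh_f))^5.2]^0.04
LQ²/(gh_f) = 8.570; L/(gh_f) = 43.87
Term 1 = ε^1.25·(…)^4.75 = 0.00142; Term 2 = ν·Q^9.4·(…)^5.2 = 0.188
D = 0.66·(0.00142 + 0.188)^0.04 = 0.6175 m = 618 mm
Check: V = 1.48 m/s, Re = 7.79×10^5, f = 0.01216, h_f = 5.27 m ≈ 5.60 m ✓

D ≈ 618 mm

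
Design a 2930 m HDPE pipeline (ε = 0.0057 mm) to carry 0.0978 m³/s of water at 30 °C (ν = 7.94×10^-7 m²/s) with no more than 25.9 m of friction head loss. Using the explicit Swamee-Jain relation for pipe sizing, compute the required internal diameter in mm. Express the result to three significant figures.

D ≈ 262 mm

Swamee-Jain (Type III): D = 0.66·[ε^1.25·(LQ²/(gh_f))^4.75 + ν·Q^9.4·(L/(gh_f))^5.2]^0.04
LQ²/(gh_f) = 0.1103; L/(gh_f) = 11.53
Term 1 = ε^1.25·(…)^4.75 = 7.89×10^-12; Term 2 = ν·Q^9.4·(…)^5.2 = 8.53×10^-11
D = 0.66·(7.89×10^-12 + 8.53×10^-11)^0.04 = 0.2620 m = 262 mm
Check: V = 1.81 m/s, Re = 5.99×10^5, f = 0.01306, h_f = 24.5 m ≈ 25.9 m ✓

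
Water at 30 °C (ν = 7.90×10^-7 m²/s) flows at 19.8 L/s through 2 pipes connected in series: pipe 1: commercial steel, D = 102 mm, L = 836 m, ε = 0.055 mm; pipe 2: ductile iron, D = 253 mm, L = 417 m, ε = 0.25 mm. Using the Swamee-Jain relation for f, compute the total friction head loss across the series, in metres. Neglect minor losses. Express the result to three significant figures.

H ≈ 45.7 m

Pipe 1: V = 2.423 m/s, Re = 3.13×10^5, ε/D = 5.39×10^-4, f = 0.01850, h_1 = f(L/D)V²/2g = 45.37 m
Pipe 2: V = 0.3939 m/s, Re = 1.26×10^5, ε/D = 9.88×10^-4, f = 0.02185, h_2 = f(L/D)V²/2g = 0.2847 m
Series → Q common, losses add: H = Σh = 45.66 m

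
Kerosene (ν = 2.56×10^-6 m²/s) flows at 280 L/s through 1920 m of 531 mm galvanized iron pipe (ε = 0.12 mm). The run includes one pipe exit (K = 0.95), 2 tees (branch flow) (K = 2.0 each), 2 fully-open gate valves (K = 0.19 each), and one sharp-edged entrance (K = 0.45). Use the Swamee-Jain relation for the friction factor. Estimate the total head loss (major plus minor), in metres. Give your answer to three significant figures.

V = 4Q/(πD²) = 1.264 m/s; V²/2g = 0.08148 m
Re = 2.62×10^5, ε/D = 2.26×10^-4 → f = 0.01676 (Swamee-Jain)
Major: h_f = f(L/D)·V²/2g = 0.01676·3616·0.08148 = 4.937 m
Minor: ΣK = 5.78; h_m = ΣK·V²/2g = 0.4710 m
Total H_L = 4.937 + 0.4710 = 5.408 m

H_L ≈ 5.41 m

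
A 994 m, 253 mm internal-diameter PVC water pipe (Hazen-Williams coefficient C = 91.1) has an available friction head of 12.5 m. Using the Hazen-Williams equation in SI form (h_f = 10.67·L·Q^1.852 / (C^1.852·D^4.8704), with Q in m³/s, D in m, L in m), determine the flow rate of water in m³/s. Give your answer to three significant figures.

Rearranging: Q = [h_f·C^1.852·D^4.8704 / (10.67·L)]^(1/1.852)
Q = [12.5·91.1^1.852·0.253^4.8704 / (10.67·994)]^0.540 = 0.06434 m³/s

Q ≈ 0.0643 m³/s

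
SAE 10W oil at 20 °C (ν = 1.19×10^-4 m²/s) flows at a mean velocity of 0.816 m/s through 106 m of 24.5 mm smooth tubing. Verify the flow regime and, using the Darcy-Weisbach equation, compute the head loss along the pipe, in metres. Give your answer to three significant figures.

h_f ≈ 55.9 m

Re = VD/ν = 0.816·0.02450/1.19×10^-4 = 168 → laminar (Re < 2300)
f = 64/Re = 0.3810
h_f = f(L/D)V²/(2g) = 0.3810·(106/0.02450)·0.816²/(2·9.81) = 55.94 m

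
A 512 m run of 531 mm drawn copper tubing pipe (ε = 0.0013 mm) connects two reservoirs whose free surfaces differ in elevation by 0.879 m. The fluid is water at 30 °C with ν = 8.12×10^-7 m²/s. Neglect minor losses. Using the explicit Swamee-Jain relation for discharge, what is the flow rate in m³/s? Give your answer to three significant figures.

Q ≈ 0.268 m³/s

Swamee-Jain (Type II): Q = -0.965·√(gD⁵h_f/L)·ln[ε/(3.7D) + √(3.17ν²L/(gD³h_f))]
√(gD⁵h_f/L) = √(9.81·0.531⁵·0.879/512) = 0.02666
ε/(3.7D) = 6.62×10^-7; √(3.17ν²L/(gD³h_f)) = 2.88×10^-5
Q = -0.965·0.02666·ln(2.945×10^-5) = 0.2684 m³/s
Check: V = 1.21 m/s, Re = 7.93×10^5, f = 0.01213, h_f = 0.876 m ≈ 0.879 m ✓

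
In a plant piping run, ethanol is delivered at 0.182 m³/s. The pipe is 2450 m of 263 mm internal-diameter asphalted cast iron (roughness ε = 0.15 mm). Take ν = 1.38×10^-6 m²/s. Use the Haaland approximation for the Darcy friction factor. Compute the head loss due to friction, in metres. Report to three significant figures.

h_f ≈ 95.1 m

V = 4Q/(πD²) = 4·0.182/(π·0.263²) = 3.350 m/s
Re = VD/ν = 3.350·0.263/1.38×10^-6 = 6.38×10^5 → turbulent
ε/D = 0.15/263 = 5.70×10^-4
Haaland: f = 0.01785
h_f = f(L/D)V²/(2g) = 0.01785·(2450/0.263)·3.350²/(2·9.81) = 95.13 m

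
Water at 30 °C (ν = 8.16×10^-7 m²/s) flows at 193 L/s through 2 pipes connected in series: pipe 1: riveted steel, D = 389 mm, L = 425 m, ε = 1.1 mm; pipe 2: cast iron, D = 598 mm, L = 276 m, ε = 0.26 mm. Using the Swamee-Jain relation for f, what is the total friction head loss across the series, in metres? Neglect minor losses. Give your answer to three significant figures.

Pipe 1: V = 1.624 m/s, Re = 7.74×10^5, ε/D = 0.00283, f = 0.02600, h_1 = f(L/D)V²/2g = 3.819 m
Pipe 2: V = 0.6872 m/s, Re = 5.04×10^5, ε/D = 4.35×10^-4, f = 0.01735, h_2 = f(L/D)V²/2g = 0.1927 m
Series → Q common, losses add: H = Σh = 4.011 m

H ≈ 4.01 m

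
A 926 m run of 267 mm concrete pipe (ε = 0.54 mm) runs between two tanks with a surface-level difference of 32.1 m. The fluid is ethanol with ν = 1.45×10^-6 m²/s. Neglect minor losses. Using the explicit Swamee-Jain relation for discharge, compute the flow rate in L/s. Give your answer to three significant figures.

Q ≈ 155 L/s

Swamee-Jain (Type II): Q = -0.965·√(gD⁵h_f/L)·ln[ε/(3.7D) + √(3.17ν²L/(gD³h_f))]
√(gD⁵h_f/L) = √(9.81·0.267⁵·32.1/926) = 0.02148
ε/(3.7D) = 5.47×10^-4; √(3.17ν²L/(gD³h_f)) = 3.21×10^-5
Q = -0.965·0.02148·ln(5.787×10^-4) = 0.1545 m³/s
Check: V = 2.76 m/s, Re = 5.08×10^5, f = 0.02396, h_f = 32.3 m ≈ 32.1 m ✓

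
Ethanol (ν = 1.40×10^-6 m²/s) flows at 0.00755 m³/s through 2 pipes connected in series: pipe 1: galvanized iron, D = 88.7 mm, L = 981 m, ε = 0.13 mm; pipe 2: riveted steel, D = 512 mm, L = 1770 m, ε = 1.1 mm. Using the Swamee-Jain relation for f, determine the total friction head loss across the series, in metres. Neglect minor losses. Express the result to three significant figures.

Pipe 1: V = 1.222 m/s, Re = 7.74×10^4, ε/D = 0.00147, f = 0.02435, h_1 = f(L/D)V²/2g = 20.49 m
Pipe 2: V = 0.03667 m/s, Re = 1.34×10^4, ε/D = 0.00215, f = 0.03252, h_2 = f(L/D)V²/2g = 0.007705 m
Series → Q common, losses add: H = Σh = 20.50 m

H ≈ 20.5 m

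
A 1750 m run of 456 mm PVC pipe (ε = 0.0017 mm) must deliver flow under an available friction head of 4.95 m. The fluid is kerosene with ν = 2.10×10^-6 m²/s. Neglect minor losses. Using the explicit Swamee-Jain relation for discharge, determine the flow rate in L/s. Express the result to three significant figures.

Swamee-Jain (Type II): Q = -0.965·√(gD⁵h_f/L)·ln[ε/(3.7D) + √(3.17ν²L/(gD³h_f))]
√(gD⁵h_f/L) = √(9.81·0.456⁵·4.95/1750) = 0.02339
ε/(3.7D) = 1.01×10^-6; √(3.17ν²L/(gD³h_f)) = 7.29×10^-5
Q = -0.965·0.02339·ln(7.390×10^-5) = 0.2147 m³/s
Check: V = 1.31 m/s, Re = 2.85×10^5, f = 0.01455, h_f = 4.92 m ≈ 4.95 m ✓

Q ≈ 215 L/s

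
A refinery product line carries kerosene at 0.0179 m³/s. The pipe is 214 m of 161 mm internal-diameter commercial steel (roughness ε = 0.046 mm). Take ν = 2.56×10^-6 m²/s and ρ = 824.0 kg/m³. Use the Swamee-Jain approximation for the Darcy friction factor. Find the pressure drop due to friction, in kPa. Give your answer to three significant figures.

V = 4Q/(πD²) = 4·0.0179/(π·0.161²) = 0.8792 m/s
Re = VD/ν = 0.8792·0.161/2.56×10^-6 = 5.53×10^4 → turbulent
ε/D = 0.046/161 = 2.86×10^-4
Swamee-Jain: f = 0.02147
h_f = f(L/D)V²/(2g) = 0.02147·(214/0.161)·0.8792²/(2·9.81) = 1.124 m
Δp = ρg·h_f = 824.0·9.81·1.124 = 9.087 kPa

Δp ≈ 9.09 kPa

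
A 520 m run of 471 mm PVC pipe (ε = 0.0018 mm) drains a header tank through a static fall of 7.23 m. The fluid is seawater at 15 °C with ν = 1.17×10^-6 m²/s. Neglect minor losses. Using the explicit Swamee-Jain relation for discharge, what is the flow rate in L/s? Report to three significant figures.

Q ≈ 591 L/s

Swamee-Jain (Type II): Q = -0.965·√(gD⁵h_f/L)·ln[ε/(3.7D) + √(3.17ν²L/(gD³h_f))]
√(gD⁵h_f/L) = √(9.81·0.471⁵·7.23/520) = 0.05623
ε/(3.7D) = 1.03×10^-6; √(3.17ν²L/(gD³h_f)) = 1.74×10^-5
Q = -0.965·0.05623·ln(1.848×10^-5) = 0.5914 m³/s
Check: V = 3.39 m/s, Re = 1.37×10^6, f = 0.01114, h_f = 7.22 m ≈ 7.23 m ✓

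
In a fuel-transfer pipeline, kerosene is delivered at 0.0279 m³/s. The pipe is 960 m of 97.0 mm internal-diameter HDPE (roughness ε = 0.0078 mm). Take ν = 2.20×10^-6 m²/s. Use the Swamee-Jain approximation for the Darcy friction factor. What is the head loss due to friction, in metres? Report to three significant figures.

V = 4Q/(πD²) = 4·0.0279/(π·0.0970²) = 3.775 m/s
Re = VD/ν = 3.775·0.0970/2.20×10^-6 = 1.66×10^5 → turbulent
ε/D = 0.0078/97.0 = 8.04×10^-5
Swamee-Jain: f = 0.01674
h_f = f(L/D)V²/(2g) = 0.01674·(960/0.0970)·3.775²/(2·9.81) = 120.3 m

h_f ≈ 120 m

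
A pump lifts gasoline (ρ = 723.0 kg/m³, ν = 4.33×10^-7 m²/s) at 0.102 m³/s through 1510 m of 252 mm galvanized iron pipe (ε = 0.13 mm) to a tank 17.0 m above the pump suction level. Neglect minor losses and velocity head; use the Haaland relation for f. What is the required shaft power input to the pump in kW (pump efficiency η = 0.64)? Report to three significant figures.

V = 4Q/(πD²) = 2.045 m/s; Re = 1.19×10^6; ε/D = 5.16×10^-4; f = 0.01721
h_f = f(L/D)V²/2g = 21.99 m
Total head H = z + h_f = 17.0 + 21.99 = 38.99 m
P_hyd = ρgQH = 723.0·9.81·0.102·38.99 = 28.21 kW
P_shaft = P_hyd/η = 28.21/0.64 = 44.07 kW

P_shaft ≈ 44.1 kW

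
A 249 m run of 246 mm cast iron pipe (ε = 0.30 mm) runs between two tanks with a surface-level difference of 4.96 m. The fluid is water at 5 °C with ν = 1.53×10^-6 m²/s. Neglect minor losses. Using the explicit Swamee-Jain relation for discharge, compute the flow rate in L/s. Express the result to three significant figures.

Swamee-Jain (Type II): Q = -0.965·√(gD⁵h_f/L)·ln[ε/(3.7D) + √(3.17ν²L/(gD³h_f))]
√(gD⁵h_f/L) = √(9.81·0.246⁵·4.96/249) = 0.01327
ε/(3.7D) = 3.30×10^-4; √(3.17ν²L/(gD³h_f)) = 5.05×10^-5
Q = -0.965·0.01327·ln(3.801×10^-4) = 0.1008 m³/s
Check: V = 2.12 m/s, Re = 3.41×10^5, f = 0.02151, h_f = 4.99 m ≈ 4.96 m ✓

Q ≈ 101 L/s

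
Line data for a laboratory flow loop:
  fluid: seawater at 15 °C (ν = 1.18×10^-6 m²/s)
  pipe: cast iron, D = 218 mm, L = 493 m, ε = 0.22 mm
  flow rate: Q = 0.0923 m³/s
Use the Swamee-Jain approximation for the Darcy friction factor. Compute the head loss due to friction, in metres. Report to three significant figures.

V = 4Q/(πD²) = 4·0.0923/(π·0.218²) = 2.473 m/s
Re = VD/ν = 2.473·0.218/1.18×10^-6 = 4.57×10^5 → turbulent
ε/D = 0.22/218 = 0.00101
Swamee-Jain: f = 0.02045
h_f = f(L/D)V²/(2g) = 0.02045·(493/0.218)·2.473²/(2·9.81) = 14.42 m

h_f ≈ 14.4 m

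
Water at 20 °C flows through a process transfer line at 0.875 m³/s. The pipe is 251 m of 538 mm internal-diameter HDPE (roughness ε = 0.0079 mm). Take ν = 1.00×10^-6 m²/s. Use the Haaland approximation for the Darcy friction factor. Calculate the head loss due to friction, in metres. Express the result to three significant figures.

V = 4Q/(πD²) = 4·0.875/(π·0.538²) = 3.849 m/s
Re = VD/ν = 3.849·0.538/1.00×10^-6 = 2.07×10^6 → turbulent
ε/D = 0.0079/538 = 1.47×10^-5
Haaland: f = 0.01073
h_f = f(L/D)V²/(2g) = 0.01073·(251/0.538)·3.849²/(2·9.81) = 3.781 m

h_f ≈ 3.78 m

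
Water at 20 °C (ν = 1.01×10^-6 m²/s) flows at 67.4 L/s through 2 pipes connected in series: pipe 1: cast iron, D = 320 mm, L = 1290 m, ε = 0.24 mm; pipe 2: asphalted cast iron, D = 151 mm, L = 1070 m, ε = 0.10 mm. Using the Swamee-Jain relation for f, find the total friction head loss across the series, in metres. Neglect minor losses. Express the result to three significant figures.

Pipe 1: V = 0.8381 m/s, Re = 2.66×10^5, ε/D = 7.50×10^-4, f = 0.01977, h_1 = f(L/D)V²/2g = 2.853 m
Pipe 2: V = 3.764 m/s, Re = 5.63×10^5, ε/D = 6.62×10^-4, f = 0.01863, h_2 = f(L/D)V²/2g = 95.33 m
Series → Q common, losses add: H = Σh = 98.18 m

H ≈ 98.2 m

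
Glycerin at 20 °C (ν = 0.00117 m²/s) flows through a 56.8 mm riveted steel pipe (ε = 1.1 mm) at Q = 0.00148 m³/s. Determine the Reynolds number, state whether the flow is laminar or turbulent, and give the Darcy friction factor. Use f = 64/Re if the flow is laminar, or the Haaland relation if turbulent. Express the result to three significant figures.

Re ≈ 28.4; laminar; f = 64/Re ≈ 2.26

V = 4Q/(πD²) = 0.5841 m/s
Re = VD/ν = 0.5841·0.0568/0.00117 = 28.4
Re < 2300 → laminar → f = 64/Re = 2.257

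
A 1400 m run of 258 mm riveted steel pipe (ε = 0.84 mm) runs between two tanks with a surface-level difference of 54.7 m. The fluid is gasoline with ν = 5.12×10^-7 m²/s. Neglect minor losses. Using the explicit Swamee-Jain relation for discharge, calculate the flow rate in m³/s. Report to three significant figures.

Swamee-Jain (Type II): Q = -0.965·√(gD⁵h_f/L)·ln[ε/(3.7D) + √(3.17ν²L/(gD³h_f))]
√(gD⁵h_f/L) = √(9.81·0.258⁵·54.7/1400) = 0.02093
ε/(3.7D) = 8.80×10^-4; √(3.17ν²L/(gD³h_f)) = 1.12×10^-5
Q = -0.965·0.02093·ln(8.912×10^-4) = 0.1419 m³/s
Check: V = 2.71 m/s, Re = 1.37×10^6, f = 0.02693, h_f = 54.8 m ≈ 54.7 m ✓

Q ≈ 0.142 m³/s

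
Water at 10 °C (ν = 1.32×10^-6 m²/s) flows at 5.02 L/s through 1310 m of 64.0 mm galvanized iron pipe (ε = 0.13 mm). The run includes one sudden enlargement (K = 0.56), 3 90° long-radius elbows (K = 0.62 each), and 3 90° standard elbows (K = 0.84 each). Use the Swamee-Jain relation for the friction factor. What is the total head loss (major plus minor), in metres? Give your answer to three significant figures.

V = 4Q/(πD²) = 1.560 m/s; V²/2g = 0.1241 m
Re = 7.57×10^4, ε/D = 0.00203 → f = 0.02590 (Swamee-Jain)
Major: h_f = f(L/D)·V²/2g = 0.02590·20469·0.1241 = 65.81 m
Minor: ΣK = 4.94; h_m = ΣK·V²/2g = 0.6131 m
Total H_L = 65.81 + 0.6131 = 66.42 m

H_L ≈ 66.4 m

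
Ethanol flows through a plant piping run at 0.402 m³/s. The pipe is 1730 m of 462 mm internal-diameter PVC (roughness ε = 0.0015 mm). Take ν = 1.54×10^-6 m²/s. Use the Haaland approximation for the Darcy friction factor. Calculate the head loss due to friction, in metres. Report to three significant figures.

V = 4Q/(πD²) = 4·0.402/(π·0.462²) = 2.398 m/s
Re = VD/ν = 2.398·0.462/1.54×10^-6 = 7.19×10^5 → turbulent
ε/D = 0.0015/462 = 3.25×10^-6
Haaland: f = 0.01230
h_f = f(L/D)V²/(2g) = 0.01230·(1730/0.462)·2.398²/(2·9.81) = 13.50 m

h_f ≈ 13.5 m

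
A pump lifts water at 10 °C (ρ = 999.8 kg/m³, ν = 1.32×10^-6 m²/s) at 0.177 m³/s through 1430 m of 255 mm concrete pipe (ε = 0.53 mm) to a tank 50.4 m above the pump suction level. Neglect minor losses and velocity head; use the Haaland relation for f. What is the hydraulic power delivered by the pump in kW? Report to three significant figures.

P_hyd ≈ 230 kW

V = 4Q/(πD²) = 3.466 m/s; Re = 6.70×10^5; ε/D = 0.00208; f = 0.02394
h_f = f(L/D)V²/2g = 82.21 m
Total head H = z + h_f = 50.4 + 82.21 = 132.6 m
P_hyd = ρgQH = 999.8·9.81·0.177·132.6 = 230.2 kW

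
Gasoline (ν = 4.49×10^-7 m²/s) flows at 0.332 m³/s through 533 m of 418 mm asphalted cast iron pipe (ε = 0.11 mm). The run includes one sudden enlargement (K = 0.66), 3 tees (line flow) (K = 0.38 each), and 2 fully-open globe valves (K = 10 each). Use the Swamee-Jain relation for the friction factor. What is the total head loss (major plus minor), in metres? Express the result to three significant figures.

V = 4Q/(πD²) = 2.419 m/s; V²/2g = 0.2983 m
Re = 2.25×10^6, ε/D = 2.63×10^-4 → f = 0.01498 (Swamee-Jain)
Major: h_f = f(L/D)·V²/2g = 0.01498·1275·0.2983 = 5.698 m
Minor: ΣK = 21.8; h_m = ΣK·V²/2g = 6.504 m
Total H_L = 5.698 + 6.504 = 12.20 m

H_L ≈ 12.2 m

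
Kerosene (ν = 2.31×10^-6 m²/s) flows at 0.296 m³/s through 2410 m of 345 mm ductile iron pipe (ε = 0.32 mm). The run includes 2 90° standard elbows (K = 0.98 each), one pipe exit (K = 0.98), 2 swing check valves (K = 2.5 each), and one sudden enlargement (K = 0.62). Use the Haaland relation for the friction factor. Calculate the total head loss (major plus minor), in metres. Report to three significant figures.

H_L ≈ 75.4 m

V = 4Q/(πD²) = 3.166 m/s; V²/2g = 0.5110 m
Re = 4.73×10^5, ε/D = 9.28×10^-4 → f = 0.01990 (Haaland)
Major: h_f = f(L/D)·V²/2g = 0.01990·6986·0.5110 = 71.04 m
Minor: ΣK = 8.56; h_m = ΣK·V²/2g = 4.374 m
Total H_L = 71.04 + 4.374 = 75.41 m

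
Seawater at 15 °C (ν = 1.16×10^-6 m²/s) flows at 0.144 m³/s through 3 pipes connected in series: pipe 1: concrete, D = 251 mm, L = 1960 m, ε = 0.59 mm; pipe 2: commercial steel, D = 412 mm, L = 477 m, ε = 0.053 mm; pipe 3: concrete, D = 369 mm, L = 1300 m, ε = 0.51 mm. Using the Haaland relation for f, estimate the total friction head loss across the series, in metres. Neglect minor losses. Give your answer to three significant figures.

Pipe 1: V = 2.910 m/s, Re = 6.30×10^5, ε/D = 0.00235, f = 0.02474, h_1 = f(L/D)V²/2g = 83.39 m
Pipe 2: V = 1.080 m/s, Re = 3.84×10^5, ε/D = 1.29×10^-4, f = 0.01501, h_2 = f(L/D)V²/2g = 1.034 m
Pipe 3: V = 1.347 m/s, Re = 4.28×10^5, ε/D = 0.00138, f = 0.02181, h_3 = f(L/D)V²/2g = 7.099 m
Series → Q common, losses add: H = Σh = 91.52 m

H ≈ 91.5 m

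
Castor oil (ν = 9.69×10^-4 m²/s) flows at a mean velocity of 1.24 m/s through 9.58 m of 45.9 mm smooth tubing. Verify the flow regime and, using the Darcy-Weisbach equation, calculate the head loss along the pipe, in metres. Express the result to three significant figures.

h_f ≈ 17.8 m

Re = VD/ν = 1.24·0.04590/9.69×10^-4 = 58.7 → laminar (Re < 2300)
f = 64/Re = 1.090
h_f = f(L/D)V²/(2g) = 1.090·(9.58/0.04590)·1.24²/(2·9.81) = 17.82 m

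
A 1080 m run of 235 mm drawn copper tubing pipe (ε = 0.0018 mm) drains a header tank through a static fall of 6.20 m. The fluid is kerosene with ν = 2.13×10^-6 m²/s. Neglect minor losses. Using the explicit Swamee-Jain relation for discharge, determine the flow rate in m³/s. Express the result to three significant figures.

Q ≈ 0.0543 m³/s

Swamee-Jain (Type II): Q = -0.965·√(gD⁵h_f/L)·ln[ε/(3.7D) + √(3.17ν²L/(gD³h_f))]
√(gD⁵h_f/L) = √(9.81·0.235⁵·6.20/1080) = 0.006353
ε/(3.7D) = 2.07×10^-6; √(3.17ν²L/(gD³h_f)) = 1.40×10^-4
Q = -0.965·0.006353·ln(1.423×10^-4) = 0.05430 m³/s
Check: V = 1.25 m/s, Re = 1.38×10^5, f = 0.01677, h_f = 6.16 m ≈ 6.20 m ✓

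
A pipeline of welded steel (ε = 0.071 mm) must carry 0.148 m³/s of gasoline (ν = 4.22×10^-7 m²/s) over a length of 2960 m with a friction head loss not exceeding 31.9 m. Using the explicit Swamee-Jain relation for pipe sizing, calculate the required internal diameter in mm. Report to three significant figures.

D ≈ 306 mm

Swamee-Jain (Type III): D = 0.66·[ε^1.25·(LQ²/(gh_f))^4.75 + ν·Q^9.4·(L/(gh_f))^5.2]^0.04
LQ²/(gh_f) = 0.2072; L/(gh_f) = 9.459
Term 1 = ε^1.25·(…)^4.75 = 3.69×10^-9; Term 2 = ν·Q^9.4·(…)^5.2 = 7.95×10^-10
D = 0.66·(3.69×10^-9 + 7.95×10^-10)^0.04 = 0.3059 m = 306 mm
Check: V = 2.01 m/s, Re = 1.46×10^6, f = 0.01485, h_f = 29.7 m ≈ 31.9 m ✓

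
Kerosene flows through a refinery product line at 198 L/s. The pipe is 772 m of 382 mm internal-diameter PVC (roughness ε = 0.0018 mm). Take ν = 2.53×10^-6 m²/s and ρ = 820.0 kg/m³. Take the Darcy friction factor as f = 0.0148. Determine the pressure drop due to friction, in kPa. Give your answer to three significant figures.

Δp ≈ 36.6 kPa

V = 4Q/(πD²) = 4·0.198/(π·0.382²) = 1.728 m/s
h_f = f(L/D)V²/(2g) = 0.01480·(772/0.382)·1.728²/(2·9.81) = 4.550 m
Δp = ρg·h_f = 820.0·9.81·4.550 = 36.60 kPa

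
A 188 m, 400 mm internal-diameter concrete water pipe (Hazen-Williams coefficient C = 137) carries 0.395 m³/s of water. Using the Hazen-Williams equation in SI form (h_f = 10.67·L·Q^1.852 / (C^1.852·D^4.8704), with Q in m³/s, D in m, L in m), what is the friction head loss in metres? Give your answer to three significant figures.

h_f ≈ 3.44 m

h_f = 10.67·188·0.395^1.852 / (137^1.852·0.400^4.8704) = 3.437 m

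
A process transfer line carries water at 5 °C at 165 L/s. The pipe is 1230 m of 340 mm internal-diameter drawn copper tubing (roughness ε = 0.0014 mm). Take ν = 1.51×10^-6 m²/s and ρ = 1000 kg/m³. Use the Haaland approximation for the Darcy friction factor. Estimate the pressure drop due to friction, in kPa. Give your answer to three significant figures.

V = 4Q/(πD²) = 4·0.165/(π·0.340²) = 1.817 m/s
Re = VD/ν = 1.817·0.340/1.51×10^-6 = 4.09×10^5 → turbulent
ε/D = 0.0014/340 = 4.12×10^-6
Haaland: f = 0.01358
h_f = f(L/D)V²/(2g) = 0.01358·(1230/0.340)·1.817²/(2·9.81) = 8.272 m
Δp = ρg·h_f = 1000·9.81·8.272 = 81.15 kPa

Δp ≈ 81.1 kPa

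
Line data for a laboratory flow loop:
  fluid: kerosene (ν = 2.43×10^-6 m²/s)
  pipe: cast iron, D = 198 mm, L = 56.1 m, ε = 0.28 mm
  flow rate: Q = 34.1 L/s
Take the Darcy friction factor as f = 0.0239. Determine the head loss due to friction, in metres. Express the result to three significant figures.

h_f ≈ 0.423 m

V = 4Q/(πD²) = 4·0.0341/(π·0.198²) = 1.107 m/s
h_f = f(L/D)V²/(2g) = 0.02390·(56.1/0.198)·1.107²/(2·9.81) = 0.4233 m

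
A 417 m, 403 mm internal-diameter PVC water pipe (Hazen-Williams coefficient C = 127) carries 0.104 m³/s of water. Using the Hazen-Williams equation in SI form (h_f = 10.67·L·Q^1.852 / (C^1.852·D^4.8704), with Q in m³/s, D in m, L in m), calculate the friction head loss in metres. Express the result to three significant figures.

h_f = 10.67·417·0.104^1.852 / (127^1.852·0.403^4.8704) = 0.7144 m

h_f ≈ 0.714 m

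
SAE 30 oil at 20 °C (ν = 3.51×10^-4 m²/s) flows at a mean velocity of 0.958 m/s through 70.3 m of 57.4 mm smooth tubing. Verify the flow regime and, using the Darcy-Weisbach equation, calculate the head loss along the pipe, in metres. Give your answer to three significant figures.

h_f ≈ 23.4 m

Re = VD/ν = 0.958·0.05740/3.51×10^-4 = 157 → laminar (Re < 2300)
f = 64/Re = 0.4085
h_f = f(L/D)V²/(2g) = 0.4085·(70.3/0.05740)·0.958²/(2·9.81) = 23.40 m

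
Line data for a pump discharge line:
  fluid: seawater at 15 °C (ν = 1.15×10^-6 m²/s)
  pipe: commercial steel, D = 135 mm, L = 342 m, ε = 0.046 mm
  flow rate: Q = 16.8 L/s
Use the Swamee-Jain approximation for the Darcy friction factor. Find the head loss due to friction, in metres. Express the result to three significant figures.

h_f ≈ 3.35 m

V = 4Q/(πD²) = 4·0.0168/(π·0.135²) = 1.174 m/s
Re = VD/ν = 1.174·0.135/1.15×10^-6 = 1.38×10^5 → turbulent
ε/D = 0.046/135 = 3.41×10^-4
Swamee-Jain: f = 0.01885
h_f = f(L/D)V²/(2g) = 0.01885·(342/0.135)·1.174²/(2·9.81) = 3.353 m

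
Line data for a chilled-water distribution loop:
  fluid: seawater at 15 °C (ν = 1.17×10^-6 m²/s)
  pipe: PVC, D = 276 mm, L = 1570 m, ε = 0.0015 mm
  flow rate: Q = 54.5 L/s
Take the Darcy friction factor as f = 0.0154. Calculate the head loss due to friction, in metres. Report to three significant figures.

h_f ≈ 3.71 m

V = 4Q/(πD²) = 4·0.0545/(π·0.276²) = 0.9109 m/s
h_f = f(L/D)V²/(2g) = 0.01540·(1570/0.276)·0.9109²/(2·9.81) = 3.705 m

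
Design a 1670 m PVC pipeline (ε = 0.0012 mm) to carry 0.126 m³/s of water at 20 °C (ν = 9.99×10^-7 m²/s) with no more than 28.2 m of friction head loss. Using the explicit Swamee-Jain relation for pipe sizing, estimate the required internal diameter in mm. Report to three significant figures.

Swamee-Jain (Type III): D = 0.66·[ε^1.25·(LQ²/(gh_f))^4.75 + ν·Q^9.4·(L/(gh_f))^5.2]^0.04
LQ²/(gh_f) = 0.09584; L/(gh_f) = 6.037
Term 1 = ε^1.25·(…)^4.75 = 5.77×10^-13; Term 2 = ν·Q^9.4·(…)^5.2 = 4.01×10^-11
D = 0.66·(5.77×10^-13 + 4.01×10^-11)^0.04 = 0.2535 m = 253 mm
Check: V = 2.50 m/s, Re = 6.34×10^5, f = 0.01264, h_f = 26.5 m ≈ 28.2 m ✓

D ≈ 253 mm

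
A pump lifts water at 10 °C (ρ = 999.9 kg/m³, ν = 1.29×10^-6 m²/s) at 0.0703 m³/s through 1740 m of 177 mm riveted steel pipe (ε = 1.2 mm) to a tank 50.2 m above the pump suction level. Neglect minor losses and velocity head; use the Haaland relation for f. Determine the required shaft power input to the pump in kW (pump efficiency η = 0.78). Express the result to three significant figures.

V = 4Q/(πD²) = 2.857 m/s; Re = 3.92×10^5; ε/D = 0.00678; f = 0.03362
h_f = f(L/D)V²/2g = 137.5 m
Total head H = z + h_f = 50.2 + 137.5 = 187.7 m
P_hyd = ρgQH = 999.9·9.81·0.0703·187.7 = 129.4 kW
P_shaft = P_hyd/η = 129.4/0.78 = 166.0 kW

P_shaft ≈ 166 kW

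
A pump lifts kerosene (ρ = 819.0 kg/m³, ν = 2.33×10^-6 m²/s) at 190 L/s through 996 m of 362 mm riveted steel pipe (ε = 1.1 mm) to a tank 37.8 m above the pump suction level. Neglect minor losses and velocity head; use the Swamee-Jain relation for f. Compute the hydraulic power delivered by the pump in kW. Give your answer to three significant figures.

V = 4Q/(πD²) = 1.846 m/s; Re = 2.87×10^5; ε/D = 0.00304; f = 0.02688
h_f = f(L/D)V²/2g = 12.84 m
Total head H = z + h_f = 37.8 + 12.84 = 50.64 m
P_hyd = ρgQH = 819.0·9.81·0.190·50.64 = 77.31 kW

P_hyd ≈ 77.3 kW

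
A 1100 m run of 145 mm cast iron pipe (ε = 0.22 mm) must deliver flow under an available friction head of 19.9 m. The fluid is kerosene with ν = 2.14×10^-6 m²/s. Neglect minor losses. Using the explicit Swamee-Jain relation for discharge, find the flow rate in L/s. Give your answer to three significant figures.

Swamee-Jain (Type II): Q = -0.965·√(gD⁵h_f/L)·ln[ε/(3.7D) + √(3.17ν²L/(gD³h_f))]
√(gD⁵h_f/L) = √(9.81·0.145⁵·19.9/1100) = 0.003373
ε/(3.7D) = 4.10×10^-4; √(3.17ν²L/(gD³h_f)) = 1.64×10^-4
Q = -0.965·0.003373·ln(5.739×10^-4) = 0.02429 m³/s
Check: V = 1.47 m/s, Re = 9.97×10^4, f = 0.02400, h_f = 20.1 m ≈ 19.9 m ✓

Q ≈ 24.3 L/s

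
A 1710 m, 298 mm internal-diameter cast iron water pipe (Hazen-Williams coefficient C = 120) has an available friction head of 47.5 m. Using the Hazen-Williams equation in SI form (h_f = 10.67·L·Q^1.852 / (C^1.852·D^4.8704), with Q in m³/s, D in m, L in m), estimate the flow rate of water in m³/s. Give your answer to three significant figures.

Rearranging: Q = [h_f·C^1.852·D^4.8704 / (10.67·L)]^(1/1.852)
Q = [47.5·120^1.852·0.298^4.8704 / (10.67·1710)]^0.540 = 0.2000 m³/s

Q ≈ 0.200 m³/s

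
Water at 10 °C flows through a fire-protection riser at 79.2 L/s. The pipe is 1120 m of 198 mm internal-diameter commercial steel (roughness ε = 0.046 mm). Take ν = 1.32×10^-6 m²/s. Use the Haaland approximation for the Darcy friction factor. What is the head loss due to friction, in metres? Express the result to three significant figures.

V = 4Q/(πD²) = 4·0.0792/(π·0.198²) = 2.572 m/s
Re = VD/ν = 2.572·0.198/1.32×10^-6 = 3.86×10^5 → turbulent
ε/D = 0.046/198 = 2.32×10^-4
Haaland: f = 0.01592
h_f = f(L/D)V²/(2g) = 0.01592·(1120/0.198)·2.572²/(2·9.81) = 30.37 m

h_f ≈ 30.4 m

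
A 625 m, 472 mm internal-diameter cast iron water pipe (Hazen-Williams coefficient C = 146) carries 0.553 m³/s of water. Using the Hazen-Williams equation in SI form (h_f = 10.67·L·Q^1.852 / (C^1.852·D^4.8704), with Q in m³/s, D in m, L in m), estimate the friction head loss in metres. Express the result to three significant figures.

h_f = 10.67·625·0.553^1.852 / (146^1.852·0.472^4.8704) = 8.457 m

h_f ≈ 8.46 m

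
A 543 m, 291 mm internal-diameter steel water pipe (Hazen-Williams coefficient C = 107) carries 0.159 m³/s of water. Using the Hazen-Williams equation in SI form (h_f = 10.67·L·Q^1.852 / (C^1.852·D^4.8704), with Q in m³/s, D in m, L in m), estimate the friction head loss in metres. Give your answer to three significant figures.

h_f = 10.67·543·0.159^1.852 / (107^1.852·0.291^4.8704) = 13.70 m

h_f ≈ 13.7 m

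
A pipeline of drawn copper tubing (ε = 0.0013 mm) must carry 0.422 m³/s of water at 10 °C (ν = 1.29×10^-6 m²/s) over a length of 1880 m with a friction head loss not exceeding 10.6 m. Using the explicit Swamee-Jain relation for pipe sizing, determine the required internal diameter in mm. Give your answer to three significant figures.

Swamee-Jain (Type III): D = 0.66·[ε^1.25·(LQ²/(gh_f))^4.75 + ν·Q^9.4·(L/(gh_f))^5.2]^0.04
LQ²/(gh_f) = 3.220; L/(gh_f) = 18.08
Term 1 = ε^1.25·(…)^4.75 = 1.13×10^-5; Term 2 = ν·Q^9.4·(…)^5.2 = 0.00134
D = 0.66·(1.13×10^-5 + 0.00134)^0.04 = 0.5067 m = 507 mm
Check: V = 2.09 m/s, Re = 8.22×10^5, f = 0.01206, h_f = 9.99 m ≈ 10.6 m ✓

D ≈ 507 mm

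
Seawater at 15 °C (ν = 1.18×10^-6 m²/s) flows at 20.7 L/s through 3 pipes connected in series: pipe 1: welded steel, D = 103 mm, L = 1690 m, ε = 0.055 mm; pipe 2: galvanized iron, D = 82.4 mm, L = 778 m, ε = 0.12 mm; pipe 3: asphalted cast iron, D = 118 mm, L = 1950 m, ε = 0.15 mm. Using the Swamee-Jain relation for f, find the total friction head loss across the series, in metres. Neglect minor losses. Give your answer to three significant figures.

H ≈ 329 m

Pipe 1: V = 2.484 m/s, Re = 2.17×10^5, ε/D = 5.34×10^-4, f = 0.01898, h_1 = f(L/D)V²/2g = 97.96 m
Pipe 2: V = 3.882 m/s, Re = 2.71×10^5, ε/D = 0.00146, f = 0.02254, h_2 = f(L/D)V²/2g = 163.5 m
Pipe 3: V = 1.893 m/s, Re = 1.89×10^5, ε/D = 0.00127, f = 0.02226, h_3 = f(L/D)V²/2g = 67.19 m
Series → Q common, losses add: H = Σh = 328.6 m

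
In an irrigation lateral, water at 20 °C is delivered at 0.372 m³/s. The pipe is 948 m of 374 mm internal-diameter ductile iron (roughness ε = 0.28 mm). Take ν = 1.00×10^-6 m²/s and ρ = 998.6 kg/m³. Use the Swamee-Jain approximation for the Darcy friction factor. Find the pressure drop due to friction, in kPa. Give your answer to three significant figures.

V = 4Q/(πD²) = 4·0.372/(π·0.374²) = 3.386 m/s
Re = VD/ν = 3.386·0.374/1.00×10^-6 = 1.27×10^6 → turbulent
ε/D = 0.28/374 = 7.49×10^-4
Swamee-Jain: f = 0.01870
h_f = f(L/D)V²/(2g) = 0.01870·(948/0.374)·3.386²/(2·9.81) = 27.71 m
Δp = ρg·h_f = 998.6·9.81·27.71 = 271.4 kPa

Δp ≈ 271 kPa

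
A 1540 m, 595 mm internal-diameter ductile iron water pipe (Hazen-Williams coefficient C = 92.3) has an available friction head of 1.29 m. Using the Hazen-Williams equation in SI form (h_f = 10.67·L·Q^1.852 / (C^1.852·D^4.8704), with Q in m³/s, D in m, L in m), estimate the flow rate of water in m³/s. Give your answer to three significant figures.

Rearranging: Q = [h_f·C^1.852·D^4.8704 / (10.67·L)]^(1/1.852)
Q = [1.29·92.3^1.852·0.595^4.8704 / (10.67·1540)]^0.540 = 0.1431 m³/s

Q ≈ 0.143 m³/s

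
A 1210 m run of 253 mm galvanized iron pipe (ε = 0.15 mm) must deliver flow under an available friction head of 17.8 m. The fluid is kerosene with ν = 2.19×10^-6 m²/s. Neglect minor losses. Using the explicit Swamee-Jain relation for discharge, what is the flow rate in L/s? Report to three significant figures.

Q ≈ 98.3 L/s

Swamee-Jain (Type II): Q = -0.965·√(gD⁵h_f/L)·ln[ε/(3.7D) + √(3.17ν²L/(gD³h_f))]
√(gD⁵h_f/L) = √(9.81·0.253⁵·17.8/1210) = 0.01223
ε/(3.7D) = 1.60×10^-4; √(3.17ν²L/(gD³h_f)) = 8.07×10^-5
Q = -0.965·0.01223·ln(2.409×10^-4) = 0.09833 m³/s
Check: V = 1.96 m/s, Re = 2.26×10^5, f = 0.01922, h_f = 17.9 m ≈ 17.8 m ✓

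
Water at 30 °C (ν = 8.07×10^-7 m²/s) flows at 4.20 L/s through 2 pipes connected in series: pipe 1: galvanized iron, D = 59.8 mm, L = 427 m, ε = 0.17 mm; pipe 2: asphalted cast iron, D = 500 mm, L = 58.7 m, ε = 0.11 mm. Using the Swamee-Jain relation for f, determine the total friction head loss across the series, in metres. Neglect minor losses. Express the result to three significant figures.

H ≈ 22.2 m

Pipe 1: V = 1.495 m/s, Re = 1.11×10^5, ε/D = 0.00284, f = 0.02724, h_1 = f(L/D)V²/2g = 22.17 m
Pipe 2: V = 0.02139 m/s, Re = 1.33×10^4, ε/D = 2.20×10^-4, f = 0.02915, h_2 = f(L/D)V²/2g = 7.980×10^-5 m
Series → Q common, losses add: H = Σh = 22.17 m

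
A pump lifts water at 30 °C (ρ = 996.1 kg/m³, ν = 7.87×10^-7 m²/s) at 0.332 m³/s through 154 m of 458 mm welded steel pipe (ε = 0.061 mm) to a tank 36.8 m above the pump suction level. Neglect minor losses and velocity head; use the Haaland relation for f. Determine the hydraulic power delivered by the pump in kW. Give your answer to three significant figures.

V = 4Q/(πD²) = 2.015 m/s; Re = 1.17×10^6; ε/D = 1.33×10^-4; f = 0.01365
h_f = f(L/D)V²/2g = 0.9499 m
Total head H = z + h_f = 36.8 + 0.9499 = 37.75 m
P_hyd = ρgQH = 996.1·9.81·0.332·37.75 = 122.5 kW

P_hyd ≈ 122 kW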